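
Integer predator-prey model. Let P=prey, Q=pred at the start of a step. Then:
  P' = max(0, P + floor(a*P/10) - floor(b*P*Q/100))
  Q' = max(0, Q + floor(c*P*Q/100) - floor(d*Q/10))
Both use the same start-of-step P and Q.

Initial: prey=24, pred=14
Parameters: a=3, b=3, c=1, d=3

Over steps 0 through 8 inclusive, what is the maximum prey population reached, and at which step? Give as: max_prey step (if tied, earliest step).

Step 1: prey: 24+7-10=21; pred: 14+3-4=13
Step 2: prey: 21+6-8=19; pred: 13+2-3=12
Step 3: prey: 19+5-6=18; pred: 12+2-3=11
Step 4: prey: 18+5-5=18; pred: 11+1-3=9
Step 5: prey: 18+5-4=19; pred: 9+1-2=8
Step 6: prey: 19+5-4=20; pred: 8+1-2=7
Step 7: prey: 20+6-4=22; pred: 7+1-2=6
Step 8: prey: 22+6-3=25; pred: 6+1-1=6
Max prey = 25 at step 8

Answer: 25 8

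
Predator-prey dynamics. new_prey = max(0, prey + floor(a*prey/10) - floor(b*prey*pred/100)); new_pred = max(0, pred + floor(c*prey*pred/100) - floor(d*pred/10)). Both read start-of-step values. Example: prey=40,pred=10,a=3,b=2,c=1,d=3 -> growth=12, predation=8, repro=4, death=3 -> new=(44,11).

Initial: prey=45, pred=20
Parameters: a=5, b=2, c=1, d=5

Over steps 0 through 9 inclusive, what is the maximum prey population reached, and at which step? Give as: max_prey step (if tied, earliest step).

Answer: 73 5

Derivation:
Step 1: prey: 45+22-18=49; pred: 20+9-10=19
Step 2: prey: 49+24-18=55; pred: 19+9-9=19
Step 3: prey: 55+27-20=62; pred: 19+10-9=20
Step 4: prey: 62+31-24=69; pred: 20+12-10=22
Step 5: prey: 69+34-30=73; pred: 22+15-11=26
Step 6: prey: 73+36-37=72; pred: 26+18-13=31
Step 7: prey: 72+36-44=64; pred: 31+22-15=38
Step 8: prey: 64+32-48=48; pred: 38+24-19=43
Step 9: prey: 48+24-41=31; pred: 43+20-21=42
Max prey = 73 at step 5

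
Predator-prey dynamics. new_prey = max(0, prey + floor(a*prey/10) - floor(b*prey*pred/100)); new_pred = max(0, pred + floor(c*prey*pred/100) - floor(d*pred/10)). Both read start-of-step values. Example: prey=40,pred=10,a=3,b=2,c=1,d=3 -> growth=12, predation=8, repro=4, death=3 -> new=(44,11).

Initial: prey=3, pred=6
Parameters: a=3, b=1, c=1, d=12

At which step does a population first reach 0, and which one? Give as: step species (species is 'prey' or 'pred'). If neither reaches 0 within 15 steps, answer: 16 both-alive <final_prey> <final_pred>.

Step 1: prey: 3+0-0=3; pred: 6+0-7=0
First extinction: pred at step 1

Answer: 1 pred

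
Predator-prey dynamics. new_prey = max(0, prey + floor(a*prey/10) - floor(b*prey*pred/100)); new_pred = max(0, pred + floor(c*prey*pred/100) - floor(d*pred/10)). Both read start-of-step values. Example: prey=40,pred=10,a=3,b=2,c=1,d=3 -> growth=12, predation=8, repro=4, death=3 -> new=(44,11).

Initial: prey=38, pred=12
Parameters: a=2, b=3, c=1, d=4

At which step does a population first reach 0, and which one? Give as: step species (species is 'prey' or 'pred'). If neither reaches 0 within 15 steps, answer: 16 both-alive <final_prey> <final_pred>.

Answer: 16 both-alive 63 3

Derivation:
Step 1: prey: 38+7-13=32; pred: 12+4-4=12
Step 2: prey: 32+6-11=27; pred: 12+3-4=11
Step 3: prey: 27+5-8=24; pred: 11+2-4=9
Step 4: prey: 24+4-6=22; pred: 9+2-3=8
Step 5: prey: 22+4-5=21; pred: 8+1-3=6
Step 6: prey: 21+4-3=22; pred: 6+1-2=5
Step 7: prey: 22+4-3=23; pred: 5+1-2=4
Step 8: prey: 23+4-2=25; pred: 4+0-1=3
Step 9: prey: 25+5-2=28; pred: 3+0-1=2
Step 10: prey: 28+5-1=32; pred: 2+0-0=2
Step 11: prey: 32+6-1=37; pred: 2+0-0=2
Step 12: prey: 37+7-2=42; pred: 2+0-0=2
Step 13: prey: 42+8-2=48; pred: 2+0-0=2
Step 14: prey: 48+9-2=55; pred: 2+0-0=2
Step 15: prey: 55+11-3=63; pred: 2+1-0=3
No extinction within 15 steps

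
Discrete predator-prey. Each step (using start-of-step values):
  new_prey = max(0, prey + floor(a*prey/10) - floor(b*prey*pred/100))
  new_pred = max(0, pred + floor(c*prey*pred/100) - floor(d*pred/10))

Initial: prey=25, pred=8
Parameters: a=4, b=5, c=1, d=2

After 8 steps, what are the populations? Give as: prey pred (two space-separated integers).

Answer: 15 9

Derivation:
Step 1: prey: 25+10-10=25; pred: 8+2-1=9
Step 2: prey: 25+10-11=24; pred: 9+2-1=10
Step 3: prey: 24+9-12=21; pred: 10+2-2=10
Step 4: prey: 21+8-10=19; pred: 10+2-2=10
Step 5: prey: 19+7-9=17; pred: 10+1-2=9
Step 6: prey: 17+6-7=16; pred: 9+1-1=9
Step 7: prey: 16+6-7=15; pred: 9+1-1=9
Step 8: prey: 15+6-6=15; pred: 9+1-1=9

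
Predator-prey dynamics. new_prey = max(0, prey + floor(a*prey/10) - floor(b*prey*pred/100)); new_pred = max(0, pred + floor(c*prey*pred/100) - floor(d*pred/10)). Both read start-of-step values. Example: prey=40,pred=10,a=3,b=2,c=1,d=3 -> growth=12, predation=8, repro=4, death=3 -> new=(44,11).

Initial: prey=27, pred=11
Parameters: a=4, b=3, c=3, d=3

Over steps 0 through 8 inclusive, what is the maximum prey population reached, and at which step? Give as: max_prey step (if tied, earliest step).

Answer: 29 1

Derivation:
Step 1: prey: 27+10-8=29; pred: 11+8-3=16
Step 2: prey: 29+11-13=27; pred: 16+13-4=25
Step 3: prey: 27+10-20=17; pred: 25+20-7=38
Step 4: prey: 17+6-19=4; pred: 38+19-11=46
Step 5: prey: 4+1-5=0; pred: 46+5-13=38
Step 6: prey: 0+0-0=0; pred: 38+0-11=27
Step 7: prey: 0+0-0=0; pred: 27+0-8=19
Step 8: prey: 0+0-0=0; pred: 19+0-5=14
Max prey = 29 at step 1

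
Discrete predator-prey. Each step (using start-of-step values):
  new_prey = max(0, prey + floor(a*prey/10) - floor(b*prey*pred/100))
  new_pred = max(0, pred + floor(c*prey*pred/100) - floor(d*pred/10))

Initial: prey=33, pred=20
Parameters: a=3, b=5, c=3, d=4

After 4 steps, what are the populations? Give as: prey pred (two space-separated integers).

Step 1: prey: 33+9-33=9; pred: 20+19-8=31
Step 2: prey: 9+2-13=0; pred: 31+8-12=27
Step 3: prey: 0+0-0=0; pred: 27+0-10=17
Step 4: prey: 0+0-0=0; pred: 17+0-6=11

Answer: 0 11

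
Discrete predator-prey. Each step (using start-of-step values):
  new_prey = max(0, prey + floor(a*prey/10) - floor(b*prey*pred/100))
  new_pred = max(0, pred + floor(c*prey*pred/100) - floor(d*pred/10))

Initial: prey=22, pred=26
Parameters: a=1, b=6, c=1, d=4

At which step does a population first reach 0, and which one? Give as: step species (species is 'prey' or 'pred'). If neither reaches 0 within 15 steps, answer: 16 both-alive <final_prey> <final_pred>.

Step 1: prey: 22+2-34=0; pred: 26+5-10=21
First extinction: prey at step 1

Answer: 1 prey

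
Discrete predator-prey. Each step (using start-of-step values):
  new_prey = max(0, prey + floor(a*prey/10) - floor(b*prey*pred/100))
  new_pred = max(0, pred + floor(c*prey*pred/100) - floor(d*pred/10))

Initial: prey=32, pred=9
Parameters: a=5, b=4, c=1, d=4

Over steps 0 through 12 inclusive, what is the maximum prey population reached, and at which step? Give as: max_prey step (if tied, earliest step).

Answer: 77 6

Derivation:
Step 1: prey: 32+16-11=37; pred: 9+2-3=8
Step 2: prey: 37+18-11=44; pred: 8+2-3=7
Step 3: prey: 44+22-12=54; pred: 7+3-2=8
Step 4: prey: 54+27-17=64; pred: 8+4-3=9
Step 5: prey: 64+32-23=73; pred: 9+5-3=11
Step 6: prey: 73+36-32=77; pred: 11+8-4=15
Step 7: prey: 77+38-46=69; pred: 15+11-6=20
Step 8: prey: 69+34-55=48; pred: 20+13-8=25
Step 9: prey: 48+24-48=24; pred: 25+12-10=27
Step 10: prey: 24+12-25=11; pred: 27+6-10=23
Step 11: prey: 11+5-10=6; pred: 23+2-9=16
Step 12: prey: 6+3-3=6; pred: 16+0-6=10
Max prey = 77 at step 6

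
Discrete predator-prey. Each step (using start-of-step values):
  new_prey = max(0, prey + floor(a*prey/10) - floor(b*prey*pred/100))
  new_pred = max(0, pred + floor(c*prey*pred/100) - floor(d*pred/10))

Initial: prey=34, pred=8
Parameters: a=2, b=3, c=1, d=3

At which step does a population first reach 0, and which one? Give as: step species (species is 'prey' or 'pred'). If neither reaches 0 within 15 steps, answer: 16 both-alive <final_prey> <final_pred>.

Step 1: prey: 34+6-8=32; pred: 8+2-2=8
Step 2: prey: 32+6-7=31; pred: 8+2-2=8
Step 3: prey: 31+6-7=30; pred: 8+2-2=8
Step 4: prey: 30+6-7=29; pred: 8+2-2=8
Step 5: prey: 29+5-6=28; pred: 8+2-2=8
Step 6: prey: 28+5-6=27; pred: 8+2-2=8
Step 7: prey: 27+5-6=26; pred: 8+2-2=8
Step 8: prey: 26+5-6=25; pred: 8+2-2=8
Step 9: prey: 25+5-6=24; pred: 8+2-2=8
Step 10: prey: 24+4-5=23; pred: 8+1-2=7
Step 11: prey: 23+4-4=23; pred: 7+1-2=6
Step 12: prey: 23+4-4=23; pred: 6+1-1=6
Steps 13-15: state stable at prey=23, pred=6 (no change)
No extinction within 15 steps

Answer: 16 both-alive 23 6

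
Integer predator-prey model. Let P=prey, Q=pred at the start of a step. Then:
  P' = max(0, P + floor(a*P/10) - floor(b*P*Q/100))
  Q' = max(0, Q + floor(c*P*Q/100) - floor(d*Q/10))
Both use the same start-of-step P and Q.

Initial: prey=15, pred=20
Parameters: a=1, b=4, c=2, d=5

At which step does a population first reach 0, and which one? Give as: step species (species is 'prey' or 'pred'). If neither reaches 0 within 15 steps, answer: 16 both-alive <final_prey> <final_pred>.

Step 1: prey: 15+1-12=4; pred: 20+6-10=16
Step 2: prey: 4+0-2=2; pred: 16+1-8=9
Step 3: prey: 2+0-0=2; pred: 9+0-4=5
Step 4: prey: 2+0-0=2; pred: 5+0-2=3
Step 5: prey: 2+0-0=2; pred: 3+0-1=2
Step 6: prey: 2+0-0=2; pred: 2+0-1=1
Step 7: prey: 2+0-0=2; pred: 1+0-0=1
Steps 8-15: state stable at prey=2, pred=1 (no change)
No extinction within 15 steps

Answer: 16 both-alive 2 1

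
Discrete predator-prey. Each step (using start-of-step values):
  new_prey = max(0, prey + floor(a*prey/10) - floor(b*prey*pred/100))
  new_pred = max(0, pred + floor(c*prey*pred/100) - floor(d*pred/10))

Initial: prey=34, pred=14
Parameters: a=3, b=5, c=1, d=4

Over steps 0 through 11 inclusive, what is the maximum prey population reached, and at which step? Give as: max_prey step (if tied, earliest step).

Answer: 36 11

Derivation:
Step 1: prey: 34+10-23=21; pred: 14+4-5=13
Step 2: prey: 21+6-13=14; pred: 13+2-5=10
Step 3: prey: 14+4-7=11; pred: 10+1-4=7
Step 4: prey: 11+3-3=11; pred: 7+0-2=5
Step 5: prey: 11+3-2=12; pred: 5+0-2=3
Step 6: prey: 12+3-1=14; pred: 3+0-1=2
Step 7: prey: 14+4-1=17; pred: 2+0-0=2
Step 8: prey: 17+5-1=21; pred: 2+0-0=2
Step 9: prey: 21+6-2=25; pred: 2+0-0=2
Step 10: prey: 25+7-2=30; pred: 2+0-0=2
Step 11: prey: 30+9-3=36; pred: 2+0-0=2
Max prey = 36 at step 11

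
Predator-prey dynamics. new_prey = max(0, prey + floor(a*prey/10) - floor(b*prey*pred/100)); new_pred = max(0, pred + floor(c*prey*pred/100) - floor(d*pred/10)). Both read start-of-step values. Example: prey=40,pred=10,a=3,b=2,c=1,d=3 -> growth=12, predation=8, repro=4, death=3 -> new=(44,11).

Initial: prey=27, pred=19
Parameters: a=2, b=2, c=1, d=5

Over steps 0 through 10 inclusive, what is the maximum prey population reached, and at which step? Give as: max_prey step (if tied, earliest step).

Answer: 51 10

Derivation:
Step 1: prey: 27+5-10=22; pred: 19+5-9=15
Step 2: prey: 22+4-6=20; pred: 15+3-7=11
Step 3: prey: 20+4-4=20; pred: 11+2-5=8
Step 4: prey: 20+4-3=21; pred: 8+1-4=5
Step 5: prey: 21+4-2=23; pred: 5+1-2=4
Step 6: prey: 23+4-1=26; pred: 4+0-2=2
Step 7: prey: 26+5-1=30; pred: 2+0-1=1
Step 8: prey: 30+6-0=36; pred: 1+0-0=1
Step 9: prey: 36+7-0=43; pred: 1+0-0=1
Step 10: prey: 43+8-0=51; pred: 1+0-0=1
Max prey = 51 at step 10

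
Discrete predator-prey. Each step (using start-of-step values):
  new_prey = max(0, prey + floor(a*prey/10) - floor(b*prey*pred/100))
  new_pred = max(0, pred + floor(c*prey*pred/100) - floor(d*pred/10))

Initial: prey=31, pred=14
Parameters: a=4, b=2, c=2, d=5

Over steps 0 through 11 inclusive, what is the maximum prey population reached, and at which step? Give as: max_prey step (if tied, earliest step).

Step 1: prey: 31+12-8=35; pred: 14+8-7=15
Step 2: prey: 35+14-10=39; pred: 15+10-7=18
Step 3: prey: 39+15-14=40; pred: 18+14-9=23
Step 4: prey: 40+16-18=38; pred: 23+18-11=30
Step 5: prey: 38+15-22=31; pred: 30+22-15=37
Step 6: prey: 31+12-22=21; pred: 37+22-18=41
Step 7: prey: 21+8-17=12; pred: 41+17-20=38
Step 8: prey: 12+4-9=7; pred: 38+9-19=28
Step 9: prey: 7+2-3=6; pred: 28+3-14=17
Step 10: prey: 6+2-2=6; pred: 17+2-8=11
Step 11: prey: 6+2-1=7; pred: 11+1-5=7
Max prey = 40 at step 3

Answer: 40 3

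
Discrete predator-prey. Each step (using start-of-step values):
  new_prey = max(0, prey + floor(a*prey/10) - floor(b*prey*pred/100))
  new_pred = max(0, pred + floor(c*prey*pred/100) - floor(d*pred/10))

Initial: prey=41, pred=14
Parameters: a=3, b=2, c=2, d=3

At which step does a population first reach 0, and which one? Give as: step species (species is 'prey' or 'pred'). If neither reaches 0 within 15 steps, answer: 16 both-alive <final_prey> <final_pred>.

Answer: 6 prey

Derivation:
Step 1: prey: 41+12-11=42; pred: 14+11-4=21
Step 2: prey: 42+12-17=37; pred: 21+17-6=32
Step 3: prey: 37+11-23=25; pred: 32+23-9=46
Step 4: prey: 25+7-23=9; pred: 46+23-13=56
Step 5: prey: 9+2-10=1; pred: 56+10-16=50
Step 6: prey: 1+0-1=0; pred: 50+1-15=36
First extinction: prey at step 6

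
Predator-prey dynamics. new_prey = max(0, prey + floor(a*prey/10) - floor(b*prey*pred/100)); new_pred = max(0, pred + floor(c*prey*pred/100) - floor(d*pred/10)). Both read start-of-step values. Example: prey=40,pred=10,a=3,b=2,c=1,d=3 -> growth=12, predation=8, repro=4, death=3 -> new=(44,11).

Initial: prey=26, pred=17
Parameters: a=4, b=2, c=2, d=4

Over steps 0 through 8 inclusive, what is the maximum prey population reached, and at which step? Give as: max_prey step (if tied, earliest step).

Step 1: prey: 26+10-8=28; pred: 17+8-6=19
Step 2: prey: 28+11-10=29; pred: 19+10-7=22
Step 3: prey: 29+11-12=28; pred: 22+12-8=26
Step 4: prey: 28+11-14=25; pred: 26+14-10=30
Step 5: prey: 25+10-15=20; pred: 30+15-12=33
Step 6: prey: 20+8-13=15; pred: 33+13-13=33
Step 7: prey: 15+6-9=12; pred: 33+9-13=29
Step 8: prey: 12+4-6=10; pred: 29+6-11=24
Max prey = 29 at step 2

Answer: 29 2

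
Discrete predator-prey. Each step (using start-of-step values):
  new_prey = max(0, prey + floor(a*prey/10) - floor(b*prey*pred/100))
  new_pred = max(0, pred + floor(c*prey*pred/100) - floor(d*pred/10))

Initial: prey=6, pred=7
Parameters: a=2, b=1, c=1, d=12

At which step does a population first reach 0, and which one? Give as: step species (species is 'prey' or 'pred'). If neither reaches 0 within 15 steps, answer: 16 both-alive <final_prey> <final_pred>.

Step 1: prey: 6+1-0=7; pred: 7+0-8=0
First extinction: pred at step 1

Answer: 1 pred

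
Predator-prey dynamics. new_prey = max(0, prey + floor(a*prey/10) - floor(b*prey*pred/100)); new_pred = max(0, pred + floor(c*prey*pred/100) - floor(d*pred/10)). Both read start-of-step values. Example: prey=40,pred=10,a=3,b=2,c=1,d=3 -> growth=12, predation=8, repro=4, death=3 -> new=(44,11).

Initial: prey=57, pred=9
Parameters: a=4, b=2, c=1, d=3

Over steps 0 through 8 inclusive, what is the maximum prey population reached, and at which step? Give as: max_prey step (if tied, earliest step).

Step 1: prey: 57+22-10=69; pred: 9+5-2=12
Step 2: prey: 69+27-16=80; pred: 12+8-3=17
Step 3: prey: 80+32-27=85; pred: 17+13-5=25
Step 4: prey: 85+34-42=77; pred: 25+21-7=39
Step 5: prey: 77+30-60=47; pred: 39+30-11=58
Step 6: prey: 47+18-54=11; pred: 58+27-17=68
Step 7: prey: 11+4-14=1; pred: 68+7-20=55
Step 8: prey: 1+0-1=0; pred: 55+0-16=39
Max prey = 85 at step 3

Answer: 85 3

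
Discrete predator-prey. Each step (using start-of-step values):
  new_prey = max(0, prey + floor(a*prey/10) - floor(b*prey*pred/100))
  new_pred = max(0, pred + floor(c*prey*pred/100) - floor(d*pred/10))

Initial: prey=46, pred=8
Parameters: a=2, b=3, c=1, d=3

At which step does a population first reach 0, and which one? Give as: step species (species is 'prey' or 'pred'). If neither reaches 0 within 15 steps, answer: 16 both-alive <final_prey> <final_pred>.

Step 1: prey: 46+9-11=44; pred: 8+3-2=9
Step 2: prey: 44+8-11=41; pred: 9+3-2=10
Step 3: prey: 41+8-12=37; pred: 10+4-3=11
Step 4: prey: 37+7-12=32; pred: 11+4-3=12
Step 5: prey: 32+6-11=27; pred: 12+3-3=12
Step 6: prey: 27+5-9=23; pred: 12+3-3=12
Step 7: prey: 23+4-8=19; pred: 12+2-3=11
Step 8: prey: 19+3-6=16; pred: 11+2-3=10
Step 9: prey: 16+3-4=15; pred: 10+1-3=8
Step 10: prey: 15+3-3=15; pred: 8+1-2=7
Step 11: prey: 15+3-3=15; pred: 7+1-2=6
Step 12: prey: 15+3-2=16; pred: 6+0-1=5
Step 13: prey: 16+3-2=17; pred: 5+0-1=4
Step 14: prey: 17+3-2=18; pred: 4+0-1=3
Step 15: prey: 18+3-1=20; pred: 3+0-0=3
No extinction within 15 steps

Answer: 16 both-alive 20 3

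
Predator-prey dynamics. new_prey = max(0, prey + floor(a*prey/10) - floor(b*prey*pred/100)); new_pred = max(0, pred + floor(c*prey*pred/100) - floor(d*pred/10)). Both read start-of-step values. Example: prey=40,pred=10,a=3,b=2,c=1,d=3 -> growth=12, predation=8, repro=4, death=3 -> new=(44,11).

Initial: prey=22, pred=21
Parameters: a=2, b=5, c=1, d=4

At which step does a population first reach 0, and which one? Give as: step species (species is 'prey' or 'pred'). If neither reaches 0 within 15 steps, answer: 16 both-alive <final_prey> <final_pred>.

Answer: 16 both-alive 1 2

Derivation:
Step 1: prey: 22+4-23=3; pred: 21+4-8=17
Step 2: prey: 3+0-2=1; pred: 17+0-6=11
Step 3: prey: 1+0-0=1; pred: 11+0-4=7
Step 4: prey: 1+0-0=1; pred: 7+0-2=5
Step 5: prey: 1+0-0=1; pred: 5+0-2=3
Step 6: prey: 1+0-0=1; pred: 3+0-1=2
Step 7: prey: 1+0-0=1; pred: 2+0-0=2
Steps 8-15: state stable at prey=1, pred=2 (no change)
No extinction within 15 steps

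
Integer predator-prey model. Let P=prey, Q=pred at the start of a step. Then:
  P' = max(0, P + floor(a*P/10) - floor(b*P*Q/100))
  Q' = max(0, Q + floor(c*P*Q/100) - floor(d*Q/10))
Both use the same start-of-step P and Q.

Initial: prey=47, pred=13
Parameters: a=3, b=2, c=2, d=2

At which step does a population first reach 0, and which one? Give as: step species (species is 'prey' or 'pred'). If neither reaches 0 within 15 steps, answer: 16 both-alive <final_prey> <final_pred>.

Answer: 4 prey

Derivation:
Step 1: prey: 47+14-12=49; pred: 13+12-2=23
Step 2: prey: 49+14-22=41; pred: 23+22-4=41
Step 3: prey: 41+12-33=20; pred: 41+33-8=66
Step 4: prey: 20+6-26=0; pred: 66+26-13=79
First extinction: prey at step 4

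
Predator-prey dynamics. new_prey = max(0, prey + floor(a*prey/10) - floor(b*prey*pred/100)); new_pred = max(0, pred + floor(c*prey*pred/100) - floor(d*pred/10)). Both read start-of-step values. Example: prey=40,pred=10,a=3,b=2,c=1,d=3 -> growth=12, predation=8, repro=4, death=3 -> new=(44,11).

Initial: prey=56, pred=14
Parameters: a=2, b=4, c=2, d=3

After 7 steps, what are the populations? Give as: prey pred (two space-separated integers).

Step 1: prey: 56+11-31=36; pred: 14+15-4=25
Step 2: prey: 36+7-36=7; pred: 25+18-7=36
Step 3: prey: 7+1-10=0; pred: 36+5-10=31
Step 4: prey: 0+0-0=0; pred: 31+0-9=22
Step 5: prey: 0+0-0=0; pred: 22+0-6=16
Step 6: prey: 0+0-0=0; pred: 16+0-4=12
Step 7: prey: 0+0-0=0; pred: 12+0-3=9

Answer: 0 9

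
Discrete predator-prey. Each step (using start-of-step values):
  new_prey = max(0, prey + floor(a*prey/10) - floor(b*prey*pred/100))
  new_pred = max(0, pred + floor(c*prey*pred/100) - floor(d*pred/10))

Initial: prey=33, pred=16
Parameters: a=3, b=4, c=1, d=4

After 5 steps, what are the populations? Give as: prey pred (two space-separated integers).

Answer: 11 5

Derivation:
Step 1: prey: 33+9-21=21; pred: 16+5-6=15
Step 2: prey: 21+6-12=15; pred: 15+3-6=12
Step 3: prey: 15+4-7=12; pred: 12+1-4=9
Step 4: prey: 12+3-4=11; pred: 9+1-3=7
Step 5: prey: 11+3-3=11; pred: 7+0-2=5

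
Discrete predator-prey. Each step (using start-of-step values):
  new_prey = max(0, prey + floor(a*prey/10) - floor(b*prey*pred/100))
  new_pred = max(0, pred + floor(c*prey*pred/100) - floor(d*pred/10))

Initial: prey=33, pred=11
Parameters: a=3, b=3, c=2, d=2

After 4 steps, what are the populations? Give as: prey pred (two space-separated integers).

Answer: 6 33

Derivation:
Step 1: prey: 33+9-10=32; pred: 11+7-2=16
Step 2: prey: 32+9-15=26; pred: 16+10-3=23
Step 3: prey: 26+7-17=16; pred: 23+11-4=30
Step 4: prey: 16+4-14=6; pred: 30+9-6=33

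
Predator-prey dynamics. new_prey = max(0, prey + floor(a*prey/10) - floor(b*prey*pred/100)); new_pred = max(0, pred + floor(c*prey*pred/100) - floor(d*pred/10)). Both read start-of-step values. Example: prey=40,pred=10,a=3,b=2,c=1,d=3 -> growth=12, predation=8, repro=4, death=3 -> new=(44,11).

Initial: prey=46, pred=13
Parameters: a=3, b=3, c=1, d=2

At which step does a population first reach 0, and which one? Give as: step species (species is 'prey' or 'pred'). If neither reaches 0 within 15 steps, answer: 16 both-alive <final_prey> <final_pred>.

Answer: 16 both-alive 2 4

Derivation:
Step 1: prey: 46+13-17=42; pred: 13+5-2=16
Step 2: prey: 42+12-20=34; pred: 16+6-3=19
Step 3: prey: 34+10-19=25; pred: 19+6-3=22
Step 4: prey: 25+7-16=16; pred: 22+5-4=23
Step 5: prey: 16+4-11=9; pred: 23+3-4=22
Step 6: prey: 9+2-5=6; pred: 22+1-4=19
Step 7: prey: 6+1-3=4; pred: 19+1-3=17
Step 8: prey: 4+1-2=3; pred: 17+0-3=14
Step 9: prey: 3+0-1=2; pred: 14+0-2=12
Step 10: prey: 2+0-0=2; pred: 12+0-2=10
Step 11: prey: 2+0-0=2; pred: 10+0-2=8
Step 12: prey: 2+0-0=2; pred: 8+0-1=7
Step 13: prey: 2+0-0=2; pred: 7+0-1=6
Step 14: prey: 2+0-0=2; pred: 6+0-1=5
Step 15: prey: 2+0-0=2; pred: 5+0-1=4
No extinction within 15 steps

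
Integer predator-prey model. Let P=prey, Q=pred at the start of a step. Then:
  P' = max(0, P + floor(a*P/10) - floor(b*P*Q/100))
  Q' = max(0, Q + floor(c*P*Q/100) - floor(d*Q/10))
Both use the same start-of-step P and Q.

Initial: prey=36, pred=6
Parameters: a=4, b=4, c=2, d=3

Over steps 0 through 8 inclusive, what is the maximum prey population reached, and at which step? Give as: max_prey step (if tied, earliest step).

Answer: 43 2

Derivation:
Step 1: prey: 36+14-8=42; pred: 6+4-1=9
Step 2: prey: 42+16-15=43; pred: 9+7-2=14
Step 3: prey: 43+17-24=36; pred: 14+12-4=22
Step 4: prey: 36+14-31=19; pred: 22+15-6=31
Step 5: prey: 19+7-23=3; pred: 31+11-9=33
Step 6: prey: 3+1-3=1; pred: 33+1-9=25
Step 7: prey: 1+0-1=0; pred: 25+0-7=18
Step 8: prey: 0+0-0=0; pred: 18+0-5=13
Max prey = 43 at step 2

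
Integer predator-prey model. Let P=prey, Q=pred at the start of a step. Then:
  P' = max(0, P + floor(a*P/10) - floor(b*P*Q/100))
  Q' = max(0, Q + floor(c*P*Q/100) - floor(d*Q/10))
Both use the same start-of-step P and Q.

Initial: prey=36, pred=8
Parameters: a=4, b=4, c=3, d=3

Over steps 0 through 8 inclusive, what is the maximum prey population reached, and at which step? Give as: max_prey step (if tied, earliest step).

Answer: 39 1

Derivation:
Step 1: prey: 36+14-11=39; pred: 8+8-2=14
Step 2: prey: 39+15-21=33; pred: 14+16-4=26
Step 3: prey: 33+13-34=12; pred: 26+25-7=44
Step 4: prey: 12+4-21=0; pred: 44+15-13=46
Step 5: prey: 0+0-0=0; pred: 46+0-13=33
Step 6: prey: 0+0-0=0; pred: 33+0-9=24
Step 7: prey: 0+0-0=0; pred: 24+0-7=17
Step 8: prey: 0+0-0=0; pred: 17+0-5=12
Max prey = 39 at step 1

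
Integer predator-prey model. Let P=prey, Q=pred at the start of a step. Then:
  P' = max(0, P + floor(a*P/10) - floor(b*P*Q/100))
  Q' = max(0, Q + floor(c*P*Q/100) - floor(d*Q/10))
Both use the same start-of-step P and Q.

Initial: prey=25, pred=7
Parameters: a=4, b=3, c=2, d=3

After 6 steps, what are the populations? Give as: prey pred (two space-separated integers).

Step 1: prey: 25+10-5=30; pred: 7+3-2=8
Step 2: prey: 30+12-7=35; pred: 8+4-2=10
Step 3: prey: 35+14-10=39; pred: 10+7-3=14
Step 4: prey: 39+15-16=38; pred: 14+10-4=20
Step 5: prey: 38+15-22=31; pred: 20+15-6=29
Step 6: prey: 31+12-26=17; pred: 29+17-8=38

Answer: 17 38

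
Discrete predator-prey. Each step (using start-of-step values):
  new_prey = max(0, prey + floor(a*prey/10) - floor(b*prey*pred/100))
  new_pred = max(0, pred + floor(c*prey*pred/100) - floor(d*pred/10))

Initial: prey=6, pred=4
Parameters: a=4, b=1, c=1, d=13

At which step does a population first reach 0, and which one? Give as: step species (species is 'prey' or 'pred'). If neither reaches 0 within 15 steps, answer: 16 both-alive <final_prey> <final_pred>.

Answer: 1 pred

Derivation:
Step 1: prey: 6+2-0=8; pred: 4+0-5=0
First extinction: pred at step 1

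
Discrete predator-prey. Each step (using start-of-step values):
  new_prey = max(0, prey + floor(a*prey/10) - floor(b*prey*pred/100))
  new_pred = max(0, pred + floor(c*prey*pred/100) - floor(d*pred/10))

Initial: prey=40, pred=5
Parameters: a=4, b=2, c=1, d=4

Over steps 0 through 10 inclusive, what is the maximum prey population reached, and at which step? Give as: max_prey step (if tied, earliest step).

Answer: 150 6

Derivation:
Step 1: prey: 40+16-4=52; pred: 5+2-2=5
Step 2: prey: 52+20-5=67; pred: 5+2-2=5
Step 3: prey: 67+26-6=87; pred: 5+3-2=6
Step 4: prey: 87+34-10=111; pred: 6+5-2=9
Step 5: prey: 111+44-19=136; pred: 9+9-3=15
Step 6: prey: 136+54-40=150; pred: 15+20-6=29
Step 7: prey: 150+60-87=123; pred: 29+43-11=61
Step 8: prey: 123+49-150=22; pred: 61+75-24=112
Step 9: prey: 22+8-49=0; pred: 112+24-44=92
Step 10: prey: 0+0-0=0; pred: 92+0-36=56
Max prey = 150 at step 6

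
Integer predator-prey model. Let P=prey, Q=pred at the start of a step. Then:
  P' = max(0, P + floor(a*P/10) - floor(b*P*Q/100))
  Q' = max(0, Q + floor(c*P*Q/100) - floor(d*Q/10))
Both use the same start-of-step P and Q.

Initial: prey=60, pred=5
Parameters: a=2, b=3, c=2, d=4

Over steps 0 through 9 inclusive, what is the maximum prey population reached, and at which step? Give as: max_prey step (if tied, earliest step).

Step 1: prey: 60+12-9=63; pred: 5+6-2=9
Step 2: prey: 63+12-17=58; pred: 9+11-3=17
Step 3: prey: 58+11-29=40; pred: 17+19-6=30
Step 4: prey: 40+8-36=12; pred: 30+24-12=42
Step 5: prey: 12+2-15=0; pred: 42+10-16=36
Step 6: prey: 0+0-0=0; pred: 36+0-14=22
Step 7: prey: 0+0-0=0; pred: 22+0-8=14
Step 8: prey: 0+0-0=0; pred: 14+0-5=9
Step 9: prey: 0+0-0=0; pred: 9+0-3=6
Max prey = 63 at step 1

Answer: 63 1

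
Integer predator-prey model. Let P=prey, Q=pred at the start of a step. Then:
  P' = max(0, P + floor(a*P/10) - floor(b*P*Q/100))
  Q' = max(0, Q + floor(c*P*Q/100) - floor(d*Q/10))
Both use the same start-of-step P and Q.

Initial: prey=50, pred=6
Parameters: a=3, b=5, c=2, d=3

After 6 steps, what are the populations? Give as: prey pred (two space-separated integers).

Answer: 0 14

Derivation:
Step 1: prey: 50+15-15=50; pred: 6+6-1=11
Step 2: prey: 50+15-27=38; pred: 11+11-3=19
Step 3: prey: 38+11-36=13; pred: 19+14-5=28
Step 4: prey: 13+3-18=0; pred: 28+7-8=27
Step 5: prey: 0+0-0=0; pred: 27+0-8=19
Step 6: prey: 0+0-0=0; pred: 19+0-5=14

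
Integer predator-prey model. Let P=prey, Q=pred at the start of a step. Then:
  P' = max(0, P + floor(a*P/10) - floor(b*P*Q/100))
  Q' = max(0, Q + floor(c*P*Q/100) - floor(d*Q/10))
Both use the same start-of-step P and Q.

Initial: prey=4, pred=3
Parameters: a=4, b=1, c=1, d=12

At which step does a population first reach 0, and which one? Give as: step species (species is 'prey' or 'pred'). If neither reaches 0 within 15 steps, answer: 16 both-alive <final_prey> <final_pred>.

Step 1: prey: 4+1-0=5; pred: 3+0-3=0
First extinction: pred at step 1

Answer: 1 pred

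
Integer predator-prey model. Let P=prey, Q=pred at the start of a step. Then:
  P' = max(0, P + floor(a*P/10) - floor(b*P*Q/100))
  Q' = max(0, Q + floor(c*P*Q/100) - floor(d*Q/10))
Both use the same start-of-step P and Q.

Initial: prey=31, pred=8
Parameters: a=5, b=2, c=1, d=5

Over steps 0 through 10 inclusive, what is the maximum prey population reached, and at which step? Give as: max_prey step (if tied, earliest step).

Step 1: prey: 31+15-4=42; pred: 8+2-4=6
Step 2: prey: 42+21-5=58; pred: 6+2-3=5
Step 3: prey: 58+29-5=82; pred: 5+2-2=5
Step 4: prey: 82+41-8=115; pred: 5+4-2=7
Step 5: prey: 115+57-16=156; pred: 7+8-3=12
Step 6: prey: 156+78-37=197; pred: 12+18-6=24
Step 7: prey: 197+98-94=201; pred: 24+47-12=59
Step 8: prey: 201+100-237=64; pred: 59+118-29=148
Step 9: prey: 64+32-189=0; pred: 148+94-74=168
Step 10: prey: 0+0-0=0; pred: 168+0-84=84
Max prey = 201 at step 7

Answer: 201 7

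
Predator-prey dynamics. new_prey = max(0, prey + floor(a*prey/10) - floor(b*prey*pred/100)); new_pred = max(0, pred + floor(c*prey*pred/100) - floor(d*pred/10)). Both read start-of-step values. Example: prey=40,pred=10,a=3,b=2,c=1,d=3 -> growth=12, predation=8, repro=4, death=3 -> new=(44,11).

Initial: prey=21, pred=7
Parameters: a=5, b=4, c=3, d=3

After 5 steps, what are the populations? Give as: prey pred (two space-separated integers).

Step 1: prey: 21+10-5=26; pred: 7+4-2=9
Step 2: prey: 26+13-9=30; pred: 9+7-2=14
Step 3: prey: 30+15-16=29; pred: 14+12-4=22
Step 4: prey: 29+14-25=18; pred: 22+19-6=35
Step 5: prey: 18+9-25=2; pred: 35+18-10=43

Answer: 2 43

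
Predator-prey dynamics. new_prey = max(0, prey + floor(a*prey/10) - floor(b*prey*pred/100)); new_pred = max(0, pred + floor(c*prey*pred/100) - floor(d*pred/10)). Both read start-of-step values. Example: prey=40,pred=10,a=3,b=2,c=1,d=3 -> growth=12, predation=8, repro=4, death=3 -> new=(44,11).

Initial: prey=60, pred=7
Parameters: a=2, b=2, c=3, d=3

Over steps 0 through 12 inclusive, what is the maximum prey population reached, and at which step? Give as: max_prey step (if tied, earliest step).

Answer: 64 1

Derivation:
Step 1: prey: 60+12-8=64; pred: 7+12-2=17
Step 2: prey: 64+12-21=55; pred: 17+32-5=44
Step 3: prey: 55+11-48=18; pred: 44+72-13=103
Step 4: prey: 18+3-37=0; pred: 103+55-30=128
Step 5: prey: 0+0-0=0; pred: 128+0-38=90
Step 6: prey: 0+0-0=0; pred: 90+0-27=63
Step 7: prey: 0+0-0=0; pred: 63+0-18=45
Step 8: prey: 0+0-0=0; pred: 45+0-13=32
Step 9: prey: 0+0-0=0; pred: 32+0-9=23
Step 10: prey: 0+0-0=0; pred: 23+0-6=17
Step 11: prey: 0+0-0=0; pred: 17+0-5=12
Step 12: prey: 0+0-0=0; pred: 12+0-3=9
Max prey = 64 at step 1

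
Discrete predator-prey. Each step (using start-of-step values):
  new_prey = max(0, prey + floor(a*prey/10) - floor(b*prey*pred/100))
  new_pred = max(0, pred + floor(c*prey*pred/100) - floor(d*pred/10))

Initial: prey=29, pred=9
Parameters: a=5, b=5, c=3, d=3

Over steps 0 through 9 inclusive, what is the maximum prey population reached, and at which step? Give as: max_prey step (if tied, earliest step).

Answer: 30 1

Derivation:
Step 1: prey: 29+14-13=30; pred: 9+7-2=14
Step 2: prey: 30+15-21=24; pred: 14+12-4=22
Step 3: prey: 24+12-26=10; pred: 22+15-6=31
Step 4: prey: 10+5-15=0; pred: 31+9-9=31
Step 5: prey: 0+0-0=0; pred: 31+0-9=22
Step 6: prey: 0+0-0=0; pred: 22+0-6=16
Step 7: prey: 0+0-0=0; pred: 16+0-4=12
Step 8: prey: 0+0-0=0; pred: 12+0-3=9
Step 9: prey: 0+0-0=0; pred: 9+0-2=7
Max prey = 30 at step 1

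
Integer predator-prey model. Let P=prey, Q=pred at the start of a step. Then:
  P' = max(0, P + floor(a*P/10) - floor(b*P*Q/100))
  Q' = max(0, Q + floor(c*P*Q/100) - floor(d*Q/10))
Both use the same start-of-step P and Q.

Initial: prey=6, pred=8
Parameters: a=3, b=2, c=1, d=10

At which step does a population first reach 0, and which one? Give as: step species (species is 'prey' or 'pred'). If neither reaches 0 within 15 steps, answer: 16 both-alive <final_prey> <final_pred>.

Answer: 1 pred

Derivation:
Step 1: prey: 6+1-0=7; pred: 8+0-8=0
First extinction: pred at step 1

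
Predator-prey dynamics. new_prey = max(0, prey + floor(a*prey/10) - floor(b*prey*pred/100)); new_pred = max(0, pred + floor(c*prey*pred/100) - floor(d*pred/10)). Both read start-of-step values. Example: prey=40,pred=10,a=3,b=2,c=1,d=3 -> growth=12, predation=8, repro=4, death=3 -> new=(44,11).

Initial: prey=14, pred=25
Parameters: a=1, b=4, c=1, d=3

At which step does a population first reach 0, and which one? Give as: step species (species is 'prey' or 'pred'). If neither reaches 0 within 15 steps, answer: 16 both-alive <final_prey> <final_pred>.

Step 1: prey: 14+1-14=1; pred: 25+3-7=21
Step 2: prey: 1+0-0=1; pred: 21+0-6=15
Step 3: prey: 1+0-0=1; pred: 15+0-4=11
Step 4: prey: 1+0-0=1; pred: 11+0-3=8
Step 5: prey: 1+0-0=1; pred: 8+0-2=6
Step 6: prey: 1+0-0=1; pred: 6+0-1=5
Step 7: prey: 1+0-0=1; pred: 5+0-1=4
Step 8: prey: 1+0-0=1; pred: 4+0-1=3
Step 9: prey: 1+0-0=1; pred: 3+0-0=3
Steps 10-15: state stable at prey=1, pred=3 (no change)
No extinction within 15 steps

Answer: 16 both-alive 1 3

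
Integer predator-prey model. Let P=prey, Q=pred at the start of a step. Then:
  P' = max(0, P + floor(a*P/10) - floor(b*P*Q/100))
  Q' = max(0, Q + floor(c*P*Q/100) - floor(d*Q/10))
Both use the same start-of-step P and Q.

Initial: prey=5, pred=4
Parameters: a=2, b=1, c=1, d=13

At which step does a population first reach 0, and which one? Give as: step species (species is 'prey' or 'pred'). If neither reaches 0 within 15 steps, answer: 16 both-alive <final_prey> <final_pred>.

Step 1: prey: 5+1-0=6; pred: 4+0-5=0
First extinction: pred at step 1

Answer: 1 pred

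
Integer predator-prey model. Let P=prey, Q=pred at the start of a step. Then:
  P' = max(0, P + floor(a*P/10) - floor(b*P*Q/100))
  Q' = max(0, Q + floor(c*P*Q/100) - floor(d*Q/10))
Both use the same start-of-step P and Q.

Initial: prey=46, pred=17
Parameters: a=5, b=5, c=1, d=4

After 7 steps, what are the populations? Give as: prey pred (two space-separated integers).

Answer: 19 3

Derivation:
Step 1: prey: 46+23-39=30; pred: 17+7-6=18
Step 2: prey: 30+15-27=18; pred: 18+5-7=16
Step 3: prey: 18+9-14=13; pred: 16+2-6=12
Step 4: prey: 13+6-7=12; pred: 12+1-4=9
Step 5: prey: 12+6-5=13; pred: 9+1-3=7
Step 6: prey: 13+6-4=15; pred: 7+0-2=5
Step 7: prey: 15+7-3=19; pred: 5+0-2=3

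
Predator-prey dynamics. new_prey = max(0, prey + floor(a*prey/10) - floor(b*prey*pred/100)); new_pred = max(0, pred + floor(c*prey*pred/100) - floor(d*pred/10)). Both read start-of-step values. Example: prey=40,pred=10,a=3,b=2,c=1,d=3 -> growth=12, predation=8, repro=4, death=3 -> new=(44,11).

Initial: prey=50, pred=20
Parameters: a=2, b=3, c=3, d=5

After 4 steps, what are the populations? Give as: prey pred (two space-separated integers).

Answer: 0 14

Derivation:
Step 1: prey: 50+10-30=30; pred: 20+30-10=40
Step 2: prey: 30+6-36=0; pred: 40+36-20=56
Step 3: prey: 0+0-0=0; pred: 56+0-28=28
Step 4: prey: 0+0-0=0; pred: 28+0-14=14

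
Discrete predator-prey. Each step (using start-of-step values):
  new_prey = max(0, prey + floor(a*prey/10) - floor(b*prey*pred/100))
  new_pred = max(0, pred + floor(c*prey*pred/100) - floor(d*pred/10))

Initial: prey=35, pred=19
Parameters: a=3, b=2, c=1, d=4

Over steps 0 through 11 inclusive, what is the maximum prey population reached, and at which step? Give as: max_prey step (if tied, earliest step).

Answer: 56 11

Derivation:
Step 1: prey: 35+10-13=32; pred: 19+6-7=18
Step 2: prey: 32+9-11=30; pred: 18+5-7=16
Step 3: prey: 30+9-9=30; pred: 16+4-6=14
Step 4: prey: 30+9-8=31; pred: 14+4-5=13
Step 5: prey: 31+9-8=32; pred: 13+4-5=12
Step 6: prey: 32+9-7=34; pred: 12+3-4=11
Step 7: prey: 34+10-7=37; pred: 11+3-4=10
Step 8: prey: 37+11-7=41; pred: 10+3-4=9
Step 9: prey: 41+12-7=46; pred: 9+3-3=9
Step 10: prey: 46+13-8=51; pred: 9+4-3=10
Step 11: prey: 51+15-10=56; pred: 10+5-4=11
Max prey = 56 at step 11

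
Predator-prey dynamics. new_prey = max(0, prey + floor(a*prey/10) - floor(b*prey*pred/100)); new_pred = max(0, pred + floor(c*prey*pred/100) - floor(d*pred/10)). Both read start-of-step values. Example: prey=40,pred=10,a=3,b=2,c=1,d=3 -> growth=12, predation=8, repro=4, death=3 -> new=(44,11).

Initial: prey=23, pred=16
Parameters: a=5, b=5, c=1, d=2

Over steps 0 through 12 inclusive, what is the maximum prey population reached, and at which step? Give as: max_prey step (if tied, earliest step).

Step 1: prey: 23+11-18=16; pred: 16+3-3=16
Step 2: prey: 16+8-12=12; pred: 16+2-3=15
Step 3: prey: 12+6-9=9; pred: 15+1-3=13
Step 4: prey: 9+4-5=8; pred: 13+1-2=12
Step 5: prey: 8+4-4=8; pred: 12+0-2=10
Step 6: prey: 8+4-4=8; pred: 10+0-2=8
Step 7: prey: 8+4-3=9; pred: 8+0-1=7
Step 8: prey: 9+4-3=10; pred: 7+0-1=6
Step 9: prey: 10+5-3=12; pred: 6+0-1=5
Step 10: prey: 12+6-3=15; pred: 5+0-1=4
Step 11: prey: 15+7-3=19; pred: 4+0-0=4
Step 12: prey: 19+9-3=25; pred: 4+0-0=4
Max prey = 25 at step 12

Answer: 25 12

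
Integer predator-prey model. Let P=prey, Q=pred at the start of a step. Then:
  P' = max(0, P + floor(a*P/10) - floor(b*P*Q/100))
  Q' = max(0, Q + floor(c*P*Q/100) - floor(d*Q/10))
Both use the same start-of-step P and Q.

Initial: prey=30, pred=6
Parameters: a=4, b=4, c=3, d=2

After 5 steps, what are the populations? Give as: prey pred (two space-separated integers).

Step 1: prey: 30+12-7=35; pred: 6+5-1=10
Step 2: prey: 35+14-14=35; pred: 10+10-2=18
Step 3: prey: 35+14-25=24; pred: 18+18-3=33
Step 4: prey: 24+9-31=2; pred: 33+23-6=50
Step 5: prey: 2+0-4=0; pred: 50+3-10=43

Answer: 0 43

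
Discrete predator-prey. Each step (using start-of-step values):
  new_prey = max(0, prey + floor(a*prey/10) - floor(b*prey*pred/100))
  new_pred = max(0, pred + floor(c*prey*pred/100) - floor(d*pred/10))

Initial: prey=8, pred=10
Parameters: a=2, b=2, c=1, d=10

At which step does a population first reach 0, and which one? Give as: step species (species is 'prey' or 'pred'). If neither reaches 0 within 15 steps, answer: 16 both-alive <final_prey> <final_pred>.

Answer: 1 pred

Derivation:
Step 1: prey: 8+1-1=8; pred: 10+0-10=0
First extinction: pred at step 1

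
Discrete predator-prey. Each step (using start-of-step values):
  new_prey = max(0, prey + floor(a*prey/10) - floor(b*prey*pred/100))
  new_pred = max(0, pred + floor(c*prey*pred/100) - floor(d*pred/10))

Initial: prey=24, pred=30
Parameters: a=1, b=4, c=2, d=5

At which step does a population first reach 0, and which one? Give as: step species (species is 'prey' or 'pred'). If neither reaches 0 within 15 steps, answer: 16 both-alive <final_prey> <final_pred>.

Answer: 1 prey

Derivation:
Step 1: prey: 24+2-28=0; pred: 30+14-15=29
First extinction: prey at step 1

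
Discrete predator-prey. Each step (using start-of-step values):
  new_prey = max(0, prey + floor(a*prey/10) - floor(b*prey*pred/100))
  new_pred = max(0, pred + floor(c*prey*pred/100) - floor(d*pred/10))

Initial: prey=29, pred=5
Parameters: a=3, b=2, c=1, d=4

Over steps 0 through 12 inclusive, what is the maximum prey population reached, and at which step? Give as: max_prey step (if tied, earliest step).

Answer: 106 8

Derivation:
Step 1: prey: 29+8-2=35; pred: 5+1-2=4
Step 2: prey: 35+10-2=43; pred: 4+1-1=4
Step 3: prey: 43+12-3=52; pred: 4+1-1=4
Step 4: prey: 52+15-4=63; pred: 4+2-1=5
Step 5: prey: 63+18-6=75; pred: 5+3-2=6
Step 6: prey: 75+22-9=88; pred: 6+4-2=8
Step 7: prey: 88+26-14=100; pred: 8+7-3=12
Step 8: prey: 100+30-24=106; pred: 12+12-4=20
Step 9: prey: 106+31-42=95; pred: 20+21-8=33
Step 10: prey: 95+28-62=61; pred: 33+31-13=51
Step 11: prey: 61+18-62=17; pred: 51+31-20=62
Step 12: prey: 17+5-21=1; pred: 62+10-24=48
Max prey = 106 at step 8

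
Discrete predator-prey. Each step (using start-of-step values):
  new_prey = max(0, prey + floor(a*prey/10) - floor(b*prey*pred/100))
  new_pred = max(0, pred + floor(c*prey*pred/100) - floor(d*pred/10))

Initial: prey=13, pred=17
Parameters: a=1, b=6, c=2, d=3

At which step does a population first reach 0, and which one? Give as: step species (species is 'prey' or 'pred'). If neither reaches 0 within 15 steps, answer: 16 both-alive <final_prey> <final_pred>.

Answer: 16 both-alive 1 3

Derivation:
Step 1: prey: 13+1-13=1; pred: 17+4-5=16
Step 2: prey: 1+0-0=1; pred: 16+0-4=12
Step 3: prey: 1+0-0=1; pred: 12+0-3=9
Step 4: prey: 1+0-0=1; pred: 9+0-2=7
Step 5: prey: 1+0-0=1; pred: 7+0-2=5
Step 6: prey: 1+0-0=1; pred: 5+0-1=4
Step 7: prey: 1+0-0=1; pred: 4+0-1=3
Step 8: prey: 1+0-0=1; pred: 3+0-0=3
Steps 9-15: state stable at prey=1, pred=3 (no change)
No extinction within 15 steps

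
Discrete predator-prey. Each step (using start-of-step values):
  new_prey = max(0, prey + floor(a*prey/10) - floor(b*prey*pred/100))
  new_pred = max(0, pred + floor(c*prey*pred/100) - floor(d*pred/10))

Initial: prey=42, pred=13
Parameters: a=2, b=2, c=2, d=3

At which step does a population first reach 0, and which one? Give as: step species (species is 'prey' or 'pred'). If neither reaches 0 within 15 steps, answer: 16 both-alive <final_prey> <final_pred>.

Step 1: prey: 42+8-10=40; pred: 13+10-3=20
Step 2: prey: 40+8-16=32; pred: 20+16-6=30
Step 3: prey: 32+6-19=19; pred: 30+19-9=40
Step 4: prey: 19+3-15=7; pred: 40+15-12=43
Step 5: prey: 7+1-6=2; pred: 43+6-12=37
Step 6: prey: 2+0-1=1; pred: 37+1-11=27
Step 7: prey: 1+0-0=1; pred: 27+0-8=19
Step 8: prey: 1+0-0=1; pred: 19+0-5=14
Step 9: prey: 1+0-0=1; pred: 14+0-4=10
Step 10: prey: 1+0-0=1; pred: 10+0-3=7
Step 11: prey: 1+0-0=1; pred: 7+0-2=5
Step 12: prey: 1+0-0=1; pred: 5+0-1=4
Step 13: prey: 1+0-0=1; pred: 4+0-1=3
Step 14: prey: 1+0-0=1; pred: 3+0-0=3
Steps 15-15: state stable at prey=1, pred=3 (no change)
No extinction within 15 steps

Answer: 16 both-alive 1 3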